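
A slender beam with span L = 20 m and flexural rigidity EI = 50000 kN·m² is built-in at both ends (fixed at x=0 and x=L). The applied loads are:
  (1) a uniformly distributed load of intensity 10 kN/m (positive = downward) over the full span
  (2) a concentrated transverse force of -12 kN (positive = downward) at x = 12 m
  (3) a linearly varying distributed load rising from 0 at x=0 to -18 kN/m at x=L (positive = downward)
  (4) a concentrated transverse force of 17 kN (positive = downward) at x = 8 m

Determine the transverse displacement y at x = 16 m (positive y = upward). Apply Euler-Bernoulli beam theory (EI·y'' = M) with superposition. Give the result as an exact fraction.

Load 1 — uniform load w=10 kN/m over full span:
  y_1 = -wx²(L-x)²/(24EI) = -10·16²·(20-16)²/(24·50000) = -64/1875 m
Load 2 — point force P=-12 kN at a=12 m (b=L-a=8):
  y_2 = -Pa²(L-x)²(3bL-(3b+a)(L-x))/(6L³EI)  [x>a] = -(-12)·12²·(20-16)²·(3·8·20-(3·8+12)·(20-16))/(6·20³·50000) = 1512/390625 m
Load 3 — triangular load w₀=-18 kN/m (0→w₀ over full span):
  y_3 = -w₀x²(L-x)²(x+2L)/(120LEI) = -(-18)·16²·(20-16)²·(16+2·20)/(120·20·50000) = 2688/78125 m
Load 4 — point force P=17 kN at a=8 m (b=L-a=12):
  y_4 = -Pa²(L-x)²(3bL-(3b+a)(L-x))/(6L³EI)  [x>a] = -17·8²·(20-16)²·(3·12·20-(3·12+8)·(20-16))/(6·20³·50000) = -4624/1171875 m
Superposition: y = Σ y_i = 232/1171875 m ≈ 0.000198 m

y(16) = 232/1171875 m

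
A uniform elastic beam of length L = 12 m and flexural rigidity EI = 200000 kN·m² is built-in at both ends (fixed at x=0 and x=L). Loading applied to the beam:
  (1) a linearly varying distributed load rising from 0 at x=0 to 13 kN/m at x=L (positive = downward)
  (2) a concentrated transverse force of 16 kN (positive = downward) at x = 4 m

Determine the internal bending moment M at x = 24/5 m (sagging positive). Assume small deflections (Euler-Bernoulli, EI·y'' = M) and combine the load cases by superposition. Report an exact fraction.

Load 1 — triangular load w₀=13 kN/m (0→w₀ over full span):
  M_1 = 3w₀Lx/20 - w₀L²/30 - w₀x³/(6L) = 3·13·12·(24/5)/20 - 13·12²/30 - 13·(24/5)³/(6·12) = 3744/125 kN·m
Load 2 — point force P=16 kN at a=4 m (b=L-a=8):
  M_2 = Pa²(a+3b)(L-x)/L³ - Pa²b/L²  [x>a] = 16·4²·(4+3·8)·(12-(24/5))/12³ - 16·4²·8/12² = 704/45 kN·m
Superposition: M = Σ M_i = 51296/1125 kN·m ≈ 45.596444 kN·m

M(24/5) = 51296/1125 kN·m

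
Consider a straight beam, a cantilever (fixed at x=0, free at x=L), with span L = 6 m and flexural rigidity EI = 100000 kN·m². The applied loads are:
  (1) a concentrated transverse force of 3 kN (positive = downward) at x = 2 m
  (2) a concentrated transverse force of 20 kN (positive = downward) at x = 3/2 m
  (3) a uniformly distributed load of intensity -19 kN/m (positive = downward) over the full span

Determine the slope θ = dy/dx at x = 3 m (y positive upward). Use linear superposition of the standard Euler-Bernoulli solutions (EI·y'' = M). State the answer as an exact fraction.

θ(3) = 57/10000 rad

Load 1 — point force P=3 kN at a=2 m (b=L-a=4):
  θ_1 = -Pa²/(2EI)  [x>a] = -3·2²/(2·100000) = -3/50000 rad
Load 2 — point force P=20 kN at a=3/2 m (b=L-a=9/2):
  θ_2 = -Pa²/(2EI)  [x>a] = -20·(3/2)²/(2·100000) = -9/40000 rad
Load 3 — uniform load w=-19 kN/m over full span:
  θ_3 = -wx(x²-3Lx+3L²)/(6EI) = -(-19)·3·(3²-3·6·3+3·6²)/(6·100000) = 1197/200000 rad
Superposition: θ = Σ θ_i = 57/10000 rad ≈ 0.005700 rad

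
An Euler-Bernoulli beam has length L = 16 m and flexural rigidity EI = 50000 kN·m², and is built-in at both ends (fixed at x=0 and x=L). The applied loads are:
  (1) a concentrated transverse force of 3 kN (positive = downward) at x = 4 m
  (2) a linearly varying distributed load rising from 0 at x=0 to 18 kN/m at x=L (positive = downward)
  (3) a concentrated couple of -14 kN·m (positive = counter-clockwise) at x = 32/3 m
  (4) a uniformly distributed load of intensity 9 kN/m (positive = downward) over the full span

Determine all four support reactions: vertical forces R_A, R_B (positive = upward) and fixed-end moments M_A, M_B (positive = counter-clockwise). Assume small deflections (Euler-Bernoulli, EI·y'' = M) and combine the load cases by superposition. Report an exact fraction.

Load 1 — point force P=3 kN at a=4 m (b=L-a=12):
  R_A = Pb²(3a+b)/L³ = 3·12²·(3·4+12)/16³ = 81/32 kN
  M_A = Pab²/L² = 3·4·12²/16² = 27/4 kN·m
  R_B = Pa²(a+3b)/L³ = 3·4²·(4+3·12)/16³ = 15/32 kN
  M_B = -Pa²b/L² = -3·4²·12/16² = -9/4 kN·m
Load 2 — triangular load w₀=18 kN/m (0→w₀ over full span):
  R_A = 3w₀L/20 = 3·18·16/20 = 216/5 kN
  M_A = w₀L²/30 = 18·16²/30 = 768/5 kN·m
  R_B = 7w₀L/20 = 7·18·16/20 = 504/5 kN
  M_B = -w₀L²/20 = -18·16²/20 = -1152/5 kN·m
Load 3 — applied couple M₀=-14 kN·m at a=32/3 m (b=L-a=16/3):
  R_A = 6M₀ab/L³ = 6·(-14)·(32/3)·(16/3)/16³ = -7/6 kN
  M_A = M₀b(2a-b)/L² = (-14)·(16/3)·(2·(32/3)-(16/3))/16² = -14/3 kN·m
  R_B = -6M₀ab/L³ = -6·(-14)·(32/3)·(16/3)/16³ = 7/6 kN
  M_B = M₀a(2b-a)/L² = (-14)·(32/3)·(2·(16/3)-(32/3))/16² = 0 kN·m
Load 4 — uniform load w=9 kN/m over full span:
  R_A = wL/2 = 9·16/2 = 72 kN
  M_A = wL²/12 = 9·16²/12 = 192 kN·m
  R_B = wL/2 = 9·16/2 = 72 kN
  M_B = -wL²/12 = -9·16²/12 = -192 kN·m
Superposition: R_A = 55951/480 kN, M_A = 20861/60 kN·m, R_B = 83729/480 kN, M_B = -8493/20 kN·m

R_A = 55951/480 kN, M_A = 20861/60 kN·m, R_B = 83729/480 kN, M_B = -8493/20 kN·m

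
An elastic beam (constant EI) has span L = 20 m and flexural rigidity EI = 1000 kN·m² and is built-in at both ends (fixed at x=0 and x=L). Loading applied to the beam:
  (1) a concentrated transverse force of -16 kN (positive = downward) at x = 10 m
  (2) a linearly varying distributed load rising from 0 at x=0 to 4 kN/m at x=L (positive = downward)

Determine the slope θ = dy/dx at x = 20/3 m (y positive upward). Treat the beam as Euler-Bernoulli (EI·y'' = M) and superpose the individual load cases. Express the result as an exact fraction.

Load 1 — point force P=-16 kN at a=10 m (b=L-a=10):
  θ_1 = -Pb²x(2aL-(3a+b)x)/(2L³EI)  [x≤a] = -(-16)·10²·(20/3)·(2·10·20-(3·10+10)·(20/3))/(2·20³·1000) = 4/45 rad
Load 2 — triangular load w₀=4 kN/m (0→w₀ over full span):
  θ_2 = -w₀(2x(L-x)(L-2x)(x+2L)+x²(L-x)²)/(120LEI) = -4·(2·(20/3)·(20-(20/3))·(20-2·(20/3))·((20/3)+2·20)+(20/3)²·(20-(20/3))²)/(120·20·1000) = -128/1215 rad
Superposition: θ = Σ θ_i = -4/243 rad ≈ -0.016461 rad

θ(20/3) = -4/243 rad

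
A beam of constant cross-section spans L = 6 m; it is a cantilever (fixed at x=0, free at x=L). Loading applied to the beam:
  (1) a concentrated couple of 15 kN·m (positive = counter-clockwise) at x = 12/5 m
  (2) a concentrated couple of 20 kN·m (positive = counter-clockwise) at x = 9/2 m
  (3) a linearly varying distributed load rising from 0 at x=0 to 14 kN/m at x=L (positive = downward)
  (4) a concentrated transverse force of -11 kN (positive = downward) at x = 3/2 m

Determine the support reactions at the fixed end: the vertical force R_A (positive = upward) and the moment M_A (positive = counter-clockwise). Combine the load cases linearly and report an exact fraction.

R_A = 31 kN, M_A = 233/2 kN·m

Load 1 — applied couple M₀=15 kN·m at a=12/5 m (b=L-a=18/5):
  R_A = 0 kN
  M_A = -M₀ = -15 kN·m
Load 2 — applied couple M₀=20 kN·m at a=9/2 m (b=L-a=3/2):
  R_A = 0 kN
  M_A = -M₀ = -20 kN·m
Load 3 — triangular load w₀=14 kN/m (0→w₀ over full span):
  R_A = w₀L/2 = 14·6/2 = 42 kN
  M_A = w₀L²/3 = 14·6²/3 = 168 kN·m
Load 4 — point force P=-11 kN at a=3/2 m (b=L-a=9/2):
  R_A = P = (-11) = -11 kN
  M_A = Pa = (-11)·(3/2) = -33/2 kN·m
Superposition: R_A = 31 kN, M_A = 233/2 kN·m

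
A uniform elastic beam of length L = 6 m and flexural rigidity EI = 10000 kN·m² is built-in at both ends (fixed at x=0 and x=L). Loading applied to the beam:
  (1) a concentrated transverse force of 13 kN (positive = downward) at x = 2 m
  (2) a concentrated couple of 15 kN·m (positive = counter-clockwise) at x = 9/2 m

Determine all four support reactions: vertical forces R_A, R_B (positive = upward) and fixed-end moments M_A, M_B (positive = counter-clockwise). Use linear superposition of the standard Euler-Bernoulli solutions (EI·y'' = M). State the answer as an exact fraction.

Load 1 — point force P=13 kN at a=2 m (b=L-a=4):
  R_A = Pb²(3a+b)/L³ = 13·4²·(3·2+4)/6³ = 260/27 kN
  M_A = Pab²/L² = 13·2·4²/6² = 104/9 kN·m
  R_B = Pa²(a+3b)/L³ = 13·2²·(2+3·4)/6³ = 91/27 kN
  M_B = -Pa²b/L² = -13·2²·4/6² = -52/9 kN·m
Load 2 — applied couple M₀=15 kN·m at a=9/2 m (b=L-a=3/2):
  R_A = 6M₀ab/L³ = 6·15·(9/2)·(3/2)/6³ = 45/16 kN
  M_A = M₀b(2a-b)/L² = 15·(3/2)·(2·(9/2)-(3/2))/6² = 75/16 kN·m
  R_B = -6M₀ab/L³ = -6·15·(9/2)·(3/2)/6³ = -45/16 kN
  M_B = M₀a(2b-a)/L² = 15·(9/2)·(2·(3/2)-(9/2))/6² = -45/16 kN·m
Superposition: R_A = 5375/432 kN, M_A = 2339/144 kN·m, R_B = 241/432 kN, M_B = -1237/144 kN·m

R_A = 5375/432 kN, M_A = 2339/144 kN·m, R_B = 241/432 kN, M_B = -1237/144 kN·m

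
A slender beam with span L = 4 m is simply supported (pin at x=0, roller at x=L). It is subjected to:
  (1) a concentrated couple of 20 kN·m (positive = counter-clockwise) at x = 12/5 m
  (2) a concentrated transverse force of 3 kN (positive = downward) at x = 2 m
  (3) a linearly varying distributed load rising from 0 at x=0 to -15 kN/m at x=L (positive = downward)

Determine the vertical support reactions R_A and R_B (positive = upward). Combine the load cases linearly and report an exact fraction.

Load 1 — applied couple M₀=20 kN·m at a=12/5 m (b=L-a=8/5):
  R_A = M₀/L = 20/4 = 5 kN
  R_B = -M₀/L = -20/4 = -5 kN
Load 2 — point force P=3 kN at a=2 m (b=L-a=2):
  R_A = Pb/L = 3·2/4 = 3/2 kN
  R_B = Pa/L = 3·2/4 = 3/2 kN
Load 3 — triangular load w₀=-15 kN/m (0→w₀ over full span):
  R_A = w₀L/6 = (-15)·4/6 = -10 kN
  R_B = w₀L/3 = (-15)·4/3 = -20 kN
Superposition: R_A = -7/2 kN, R_B = -47/2 kN

R_A = -7/2 kN, R_B = -47/2 kN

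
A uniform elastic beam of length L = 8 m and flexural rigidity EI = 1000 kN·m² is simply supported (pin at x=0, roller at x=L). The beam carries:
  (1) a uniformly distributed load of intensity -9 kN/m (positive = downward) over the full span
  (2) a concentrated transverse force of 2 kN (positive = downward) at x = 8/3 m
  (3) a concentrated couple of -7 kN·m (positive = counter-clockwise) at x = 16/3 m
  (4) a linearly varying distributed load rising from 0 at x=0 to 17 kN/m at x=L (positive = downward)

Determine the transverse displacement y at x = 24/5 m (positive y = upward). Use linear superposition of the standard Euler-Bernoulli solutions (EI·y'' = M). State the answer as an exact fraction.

Load 1 — uniform load w=-9 kN/m over full span:
  y_1 = -wx(L³-2Lx²+x³)/(24EI) = -(-9)·(24/5)·(8³-2·8·(24/5)²+(24/5)³)/(24·1000) = 35712/78125 m
Load 2 — point force P=2 kN at a=8/3 m (b=L-a=16/3):
  y_2 = -Pa(L-x)(2Lx-a²-x²)/(6LEI)  [x>a] = -2·(8/3)·(8-(24/5))·(2·8·(24/5)-(8/3)²-(24/5)²)/(6·8·1000) = -20992/1265625 m
Load 3 — applied couple M₀=-7 kN·m at a=16/3 m (b=L-a=8/3):
  y_3 = (M₀x³/(6L)+C₁x)/EI  [x≤a] with C₁=M₀(3b²-L²)/(6L)=56/9 = ((-7)·(24/5)³/(6·8)+(56/9)·(24/5))/1000 = 644/46875 m
Load 4 — triangular load w₀=17 kN/m (0→w₀ over full span):
  y_4 = -w₀x(7L⁴-10L²x²+3x⁴)/(360LEI) = -17·(24/5)·(7·8⁴-10·8²·(24/5)²+3·(24/5)⁴)/(360·8·1000) = -2576384/5859375 m
Superposition: y = Σ y_i = 2303932/158203125 m ≈ 0.014563 m

y(24/5) = 2303932/158203125 m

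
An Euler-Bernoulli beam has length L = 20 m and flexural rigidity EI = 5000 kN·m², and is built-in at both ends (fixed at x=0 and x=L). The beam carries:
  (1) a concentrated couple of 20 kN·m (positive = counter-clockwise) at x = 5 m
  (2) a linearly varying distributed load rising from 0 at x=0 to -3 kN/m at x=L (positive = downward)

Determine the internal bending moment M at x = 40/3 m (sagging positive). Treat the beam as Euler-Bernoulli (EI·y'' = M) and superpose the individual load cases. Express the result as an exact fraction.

M(40/3) = -2375/108 kN·m

Load 1 — applied couple M₀=20 kN·m at a=5 m (b=L-a=15):
  M_1 = R_Ax - M_A - M₀  [x>a] with R_A=9/8, M_A=-15/4 = (9/8)·(40/3) - (-15/4) - 20 = -5/4 kN·m
Load 2 — triangular load w₀=-3 kN/m (0→w₀ over full span):
  M_2 = 3w₀Lx/20 - w₀L²/30 - w₀x³/(6L) = 3·(-3)·20·(40/3)/20 - (-3)·20²/30 - (-3)·(40/3)³/(6·20) = -560/27 kN·m
Superposition: M = Σ M_i = -2375/108 kN·m ≈ -21.990741 kN·m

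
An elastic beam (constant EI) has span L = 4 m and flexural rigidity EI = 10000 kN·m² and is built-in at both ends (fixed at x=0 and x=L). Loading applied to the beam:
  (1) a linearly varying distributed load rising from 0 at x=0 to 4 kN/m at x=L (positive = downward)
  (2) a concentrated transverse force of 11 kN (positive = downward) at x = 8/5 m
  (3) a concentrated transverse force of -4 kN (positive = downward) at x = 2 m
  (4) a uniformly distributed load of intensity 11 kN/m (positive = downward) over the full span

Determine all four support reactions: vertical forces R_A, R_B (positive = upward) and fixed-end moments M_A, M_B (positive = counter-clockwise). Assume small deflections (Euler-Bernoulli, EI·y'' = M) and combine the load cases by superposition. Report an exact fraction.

R_A = 3691/125 kN, M_A = 2642/125 kN·m, R_B = 3684/125 kN, M_B = -7534/375 kN·m

Load 1 — triangular load w₀=4 kN/m (0→w₀ over full span):
  R_A = 3w₀L/20 = 3·4·4/20 = 12/5 kN
  M_A = w₀L²/30 = 4·4²/30 = 32/15 kN·m
  R_B = 7w₀L/20 = 7·4·4/20 = 28/5 kN
  M_B = -w₀L²/20 = -4·4²/20 = -16/5 kN·m
Load 2 — point force P=11 kN at a=8/5 m (b=L-a=12/5):
  R_A = Pb²(3a+b)/L³ = 11·(12/5)²·(3·(8/5)+(12/5))/4³ = 891/125 kN
  M_A = Pab²/L² = 11·(8/5)·(12/5)²/4² = 792/125 kN·m
  R_B = Pa²(a+3b)/L³ = 11·(8/5)²·((8/5)+3·(12/5))/4³ = 484/125 kN
  M_B = -Pa²b/L² = -11·(8/5)²·(12/5)/4² = -528/125 kN·m
Load 3 — point force P=-4 kN at a=2 m (b=L-a=2):
  R_A = Pb²(3a+b)/L³ = (-4)·2²·(3·2+2)/4³ = -2 kN
  M_A = Pab²/L² = (-4)·2·2²/4² = -2 kN·m
  R_B = Pa²(a+3b)/L³ = (-4)·2²·(2+3·2)/4³ = -2 kN
  M_B = -Pa²b/L² = -(-4)·2²·2/4² = 2 kN·m
Load 4 — uniform load w=11 kN/m over full span:
  R_A = wL/2 = 11·4/2 = 22 kN
  M_A = wL²/12 = 11·4²/12 = 44/3 kN·m
  R_B = wL/2 = 11·4/2 = 22 kN
  M_B = -wL²/12 = -11·4²/12 = -44/3 kN·m
Superposition: R_A = 3691/125 kN, M_A = 2642/125 kN·m, R_B = 3684/125 kN, M_B = -7534/375 kN·m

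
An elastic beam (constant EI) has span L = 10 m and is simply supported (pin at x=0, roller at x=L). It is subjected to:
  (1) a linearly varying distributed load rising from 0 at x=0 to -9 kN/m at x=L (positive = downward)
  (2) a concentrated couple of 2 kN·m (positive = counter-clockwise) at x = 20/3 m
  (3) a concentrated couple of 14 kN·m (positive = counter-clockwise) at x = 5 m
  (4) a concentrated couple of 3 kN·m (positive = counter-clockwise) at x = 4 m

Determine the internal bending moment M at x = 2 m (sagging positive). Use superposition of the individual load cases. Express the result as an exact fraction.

Load 1 — triangular load w₀=-9 kN/m (0→w₀ over full span):
  M_1 = w₀Lx/6 - w₀x³/(6L) = (-9)·10·2/6 - (-9)·2³/(6·10) = -144/5 kN·m
Load 2 — applied couple M₀=2 kN·m at a=20/3 m (b=L-a=10/3):
  M_2 = M₀x/L  [x≤a] = 2·2/10 = 2/5 kN·m
Load 3 — applied couple M₀=14 kN·m at a=5 m (b=L-a=5):
  M_3 = M₀x/L  [x≤a] = 14·2/10 = 14/5 kN·m
Load 4 — applied couple M₀=3 kN·m at a=4 m (b=L-a=6):
  M_4 = M₀x/L  [x≤a] = 3·2/10 = 3/5 kN·m
Superposition: M = Σ M_i = -25 kN·m ≈ -25.000000 kN·m

M(2) = -25 kN·m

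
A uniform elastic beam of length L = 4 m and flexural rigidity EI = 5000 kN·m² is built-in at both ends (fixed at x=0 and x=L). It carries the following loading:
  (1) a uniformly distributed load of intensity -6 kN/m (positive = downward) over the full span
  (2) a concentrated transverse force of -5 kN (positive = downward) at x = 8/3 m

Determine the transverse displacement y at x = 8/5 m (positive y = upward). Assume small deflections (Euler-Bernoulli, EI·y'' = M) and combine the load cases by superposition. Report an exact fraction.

Load 1 — uniform load w=-6 kN/m over full span:
  y_1 = -wx²(L-x)²/(24EI) = -(-6)·(8/5)²·(4-(8/5))²/(24·5000) = 288/390625 m
Load 2 — point force P=-5 kN at a=8/3 m (b=L-a=4/3):
  y_2 = -Pb²x²(3aL-(3a+b)x)/(6L³EI)  [x≤a] = -(-5)·(4/3)²·(8/5)²·(3·(8/3)·4-(3·(8/3)+(4/3))·(8/5))/(6·4³·5000) = 256/1265625 m
Superposition: y = Σ y_i = 29728/31640625 m ≈ 0.000940 m

y(8/5) = 29728/31640625 m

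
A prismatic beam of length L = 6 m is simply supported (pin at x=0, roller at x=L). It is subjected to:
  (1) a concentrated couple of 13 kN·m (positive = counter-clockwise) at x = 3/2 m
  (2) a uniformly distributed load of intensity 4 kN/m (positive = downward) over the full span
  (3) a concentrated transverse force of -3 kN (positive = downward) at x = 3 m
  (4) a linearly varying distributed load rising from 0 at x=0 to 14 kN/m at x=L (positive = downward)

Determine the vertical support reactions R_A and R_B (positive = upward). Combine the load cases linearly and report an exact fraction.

Load 1 — applied couple M₀=13 kN·m at a=3/2 m (b=L-a=9/2):
  R_A = M₀/L = 13/6 kN
  R_B = -M₀/L = -13/6 kN
Load 2 — uniform load w=4 kN/m over full span:
  R_A = wL/2 = 4·6/2 = 12 kN
  R_B = wL/2 = 4·6/2 = 12 kN
Load 3 — point force P=-3 kN at a=3 m (b=L-a=3):
  R_A = Pb/L = (-3)·3/6 = -3/2 kN
  R_B = Pa/L = (-3)·3/6 = -3/2 kN
Load 4 — triangular load w₀=14 kN/m (0→w₀ over full span):
  R_A = w₀L/6 = 14·6/6 = 14 kN
  R_B = w₀L/3 = 14·6/3 = 28 kN
Superposition: R_A = 80/3 kN, R_B = 109/3 kN

R_A = 80/3 kN, R_B = 109/3 kN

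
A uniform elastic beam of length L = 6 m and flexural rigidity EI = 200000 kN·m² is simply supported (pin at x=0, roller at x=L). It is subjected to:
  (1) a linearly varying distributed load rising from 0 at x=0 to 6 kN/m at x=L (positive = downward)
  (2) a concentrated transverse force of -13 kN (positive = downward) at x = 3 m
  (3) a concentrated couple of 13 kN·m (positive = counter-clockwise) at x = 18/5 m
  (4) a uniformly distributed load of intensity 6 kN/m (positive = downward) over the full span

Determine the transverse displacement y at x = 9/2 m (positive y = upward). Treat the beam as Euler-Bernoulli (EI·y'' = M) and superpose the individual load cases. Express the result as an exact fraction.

Load 1 — triangular load w₀=6 kN/m (0→w₀ over full span):
  y_1 = -w₀x(7L⁴-10L²x²+3x⁴)/(360LEI) = -6·(9/2)·(7·6⁴-10·6²·(9/2)²+3·(9/2)⁴)/(360·6·200000) = -9639/51200000 m
Load 2 — point force P=-13 kN at a=3 m (b=L-a=3):
  y_2 = -Pa(L-x)(2Lx-a²-x²)/(6LEI)  [x>a] = -(-13)·3·(6-(9/2))·(2·6·(9/2)-3²-(9/2)²)/(6·6·200000) = 1287/6400000 m
Load 3 — applied couple M₀=13 kN·m at a=18/5 m (b=L-a=12/5):
  y_3 = (M₀x³/(6L)-M₀(x-a)²/2+C₁x)/EI  [x>a] with C₁=M₀(3b²-L²)/(6L)=-169/25 = (13·(9/2)³/(6·6)-13·((9/2)-(18/5))²/2+(-169/25)·(9/2))/200000 = -2223/160000000 m
Load 4 — uniform load w=6 kN/m over full span:
  y_4 = -wx(L³-2Lx²+x³)/(24EI) = -6·(9/2)·(6³-2·6·(9/2)²+(9/2)³)/(24·200000) = -4617/12800000 m
Superposition: y = Σ y_i = -463059/1280000000 m ≈ -0.000362 m

y(9/2) = -463059/1280000000 m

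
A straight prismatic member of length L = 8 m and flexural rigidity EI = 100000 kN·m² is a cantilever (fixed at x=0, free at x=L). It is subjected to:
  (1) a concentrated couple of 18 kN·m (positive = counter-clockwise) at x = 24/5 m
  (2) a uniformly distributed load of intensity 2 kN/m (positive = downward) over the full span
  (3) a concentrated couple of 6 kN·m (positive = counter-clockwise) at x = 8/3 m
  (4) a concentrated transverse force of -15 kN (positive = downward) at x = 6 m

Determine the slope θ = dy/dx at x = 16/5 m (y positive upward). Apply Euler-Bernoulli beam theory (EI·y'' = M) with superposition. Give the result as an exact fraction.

Load 1 — applied couple M₀=18 kN·m at a=24/5 m (b=L-a=16/5):
  θ_1 = M₀x/EI  [x≤a] = 18·(16/5)/100000 = 9/15625 rad
Load 2 — uniform load w=2 kN/m over full span:
  θ_2 = -wx(x²-3Lx+3L²)/(6EI) = -2·(16/5)·((16/5)²-3·8·(16/5)+3·8²)/(6·100000) = -1568/1171875 rad
Load 3 — applied couple M₀=6 kN·m at a=8/3 m (b=L-a=16/3):
  θ_3 = M₀a/EI  [x>a] = 6·(8/3)/100000 = 1/6250 rad
Load 4 — point force P=-15 kN at a=6 m (b=L-a=2):
  θ_4 = -Px(2a-x)/(2EI)  [x≤a] = -(-15)·(16/5)·(2·6-(16/5))/(2·100000) = 33/15625 rad
Superposition: θ = Σ θ_i = 3539/2343750 rad ≈ 0.001510 rad

θ(16/5) = 3539/2343750 rad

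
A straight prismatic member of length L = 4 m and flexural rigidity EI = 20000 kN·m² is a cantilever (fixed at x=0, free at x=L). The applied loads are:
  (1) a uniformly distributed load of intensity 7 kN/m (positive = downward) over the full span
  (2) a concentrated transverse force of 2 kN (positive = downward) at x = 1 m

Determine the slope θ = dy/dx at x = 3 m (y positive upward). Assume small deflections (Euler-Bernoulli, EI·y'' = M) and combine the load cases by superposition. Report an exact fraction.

Load 1 — uniform load w=7 kN/m over full span:
  θ_1 = -wx(x²-3Lx+3L²)/(6EI) = -7·3·(3²-3·4·3+3·4²)/(6·20000) = -147/40000 rad
Load 2 — point force P=2 kN at a=1 m (b=L-a=3):
  θ_2 = -Pa²/(2EI)  [x>a] = -2·1²/(2·20000) = -1/20000 rad
Superposition: θ = Σ θ_i = -149/40000 rad ≈ -0.003725 rad

θ(3) = -149/40000 rad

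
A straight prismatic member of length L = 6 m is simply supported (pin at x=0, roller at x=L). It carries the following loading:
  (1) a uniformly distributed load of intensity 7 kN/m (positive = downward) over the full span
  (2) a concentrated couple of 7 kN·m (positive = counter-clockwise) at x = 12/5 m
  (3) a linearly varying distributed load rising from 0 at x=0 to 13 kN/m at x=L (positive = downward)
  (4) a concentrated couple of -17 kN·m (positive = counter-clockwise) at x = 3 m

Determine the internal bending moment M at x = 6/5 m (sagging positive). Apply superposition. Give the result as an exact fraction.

Load 1 — uniform load w=7 kN/m over full span:
  M_1 = wx(L-x)/2 = 7·(6/5)·(6-(6/5))/2 = 504/25 kN·m
Load 2 — applied couple M₀=7 kN·m at a=12/5 m (b=L-a=18/5):
  M_2 = M₀x/L  [x≤a] = 7·(6/5)/6 = 7/5 kN·m
Load 3 — triangular load w₀=13 kN/m (0→w₀ over full span):
  M_3 = w₀Lx/6 - w₀x³/(6L) = 13·6·(6/5)/6 - 13·(6/5)³/(6·6) = 1872/125 kN·m
Load 4 — applied couple M₀=-17 kN·m at a=3 m (b=L-a=3):
  M_4 = M₀x/L  [x≤a] = (-17)·(6/5)/6 = -17/5 kN·m
Superposition: M = Σ M_i = 4142/125 kN·m ≈ 33.136000 kN·m

M(6/5) = 4142/125 kN·m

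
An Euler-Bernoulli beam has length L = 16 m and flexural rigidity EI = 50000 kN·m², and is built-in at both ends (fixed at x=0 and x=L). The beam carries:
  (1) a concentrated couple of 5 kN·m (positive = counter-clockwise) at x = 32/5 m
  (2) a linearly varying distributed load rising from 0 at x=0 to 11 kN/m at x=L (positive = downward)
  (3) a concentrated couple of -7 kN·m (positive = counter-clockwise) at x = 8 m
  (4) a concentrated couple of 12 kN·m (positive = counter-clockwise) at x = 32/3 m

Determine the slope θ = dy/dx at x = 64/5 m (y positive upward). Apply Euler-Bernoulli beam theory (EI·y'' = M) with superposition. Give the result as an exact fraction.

Load 1 — applied couple M₀=5 kN·m at a=32/5 m (b=L-a=48/5):
  θ_1 = (R_Ax²/2 - M_Ax - M₀(x-a))/EI  [x>a] with R_A=9/20, M_A=3/5 = ((9/20)·(64/5)²/2 - (3/5)·(64/5) - 5·((64/5)-(32/5)))/50000 = -22/390625 rad
Load 2 — triangular load w₀=11 kN/m (0→w₀ over full span):
  θ_2 = -w₀(2x(L-x)(L-2x)(x+2L)+x²(L-x)²)/(120LEI) = -11·(2·(64/5)·(16-(64/5))·(16-2·(64/5))·((64/5)+2·16)+(64/5)²·(16-(64/5))²)/(120·16·50000) = 22528/5859375 rad
Load 3 — applied couple M₀=-7 kN·m at a=8 m (b=L-a=8):
  θ_3 = (R_Ax²/2 - M_Ax - M₀(x-a))/EI  [x>a] with R_A=-21/32, M_A=-7/4 = ((-21/32)·(64/5)²/2 - (-7/4)·(64/5) - (-7)·((64/5)-8))/50000 = 7/156250 rad
Load 4 — applied couple M₀=12 kN·m at a=32/3 m (b=L-a=16/3):
  θ_4 = (R_Ax²/2 - M_Ax - M₀(x-a))/EI  [x>a] with R_A=1, M_A=4 = (1·(64/5)²/2 - 4·(64/5) - 12·((64/5)-(32/3)))/50000 = 8/78125 rad
Superposition: θ = Σ θ_i = 46121/11718750 rad ≈ 0.003936 rad

θ(64/5) = 46121/11718750 rad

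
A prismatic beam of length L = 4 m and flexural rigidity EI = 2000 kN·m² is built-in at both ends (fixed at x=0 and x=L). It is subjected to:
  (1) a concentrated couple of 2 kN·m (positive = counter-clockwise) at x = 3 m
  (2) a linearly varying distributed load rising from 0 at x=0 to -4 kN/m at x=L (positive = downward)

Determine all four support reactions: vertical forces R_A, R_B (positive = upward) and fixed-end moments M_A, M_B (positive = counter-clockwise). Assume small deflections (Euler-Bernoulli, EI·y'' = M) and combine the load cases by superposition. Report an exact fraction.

R_A = -147/80 kN, M_A = -181/120 kN·m, R_B = -493/80 kN, M_B = 113/40 kN·m

Load 1 — applied couple M₀=2 kN·m at a=3 m (b=L-a=1):
  R_A = 6M₀ab/L³ = 6·2·3·1/4³ = 9/16 kN
  M_A = M₀b(2a-b)/L² = 2·1·(2·3-1)/4² = 5/8 kN·m
  R_B = -6M₀ab/L³ = -6·2·3·1/4³ = -9/16 kN
  M_B = M₀a(2b-a)/L² = 2·3·(2·1-3)/4² = -3/8 kN·m
Load 2 — triangular load w₀=-4 kN/m (0→w₀ over full span):
  R_A = 3w₀L/20 = 3·(-4)·4/20 = -12/5 kN
  M_A = w₀L²/30 = (-4)·4²/30 = -32/15 kN·m
  R_B = 7w₀L/20 = 7·(-4)·4/20 = -28/5 kN
  M_B = -w₀L²/20 = -(-4)·4²/20 = 16/5 kN·m
Superposition: R_A = -147/80 kN, M_A = -181/120 kN·m, R_B = -493/80 kN, M_B = 113/40 kN·m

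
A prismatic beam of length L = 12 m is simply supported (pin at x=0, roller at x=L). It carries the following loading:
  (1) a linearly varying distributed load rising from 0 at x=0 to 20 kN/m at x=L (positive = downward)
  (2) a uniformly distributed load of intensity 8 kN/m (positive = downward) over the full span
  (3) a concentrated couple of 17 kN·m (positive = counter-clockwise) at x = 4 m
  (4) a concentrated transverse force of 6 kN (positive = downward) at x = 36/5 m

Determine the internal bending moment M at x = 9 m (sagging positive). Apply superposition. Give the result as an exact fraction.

Load 1 — triangular load w₀=20 kN/m (0→w₀ over full span):
  M_1 = w₀Lx/6 - w₀x³/(6L) = 20·12·9/6 - 20·9³/(6·12) = 315/2 kN·m
Load 2 — uniform load w=8 kN/m over full span:
  M_2 = wx(L-x)/2 = 8·9·(12-9)/2 = 108 kN·m
Load 3 — applied couple M₀=17 kN·m at a=4 m (b=L-a=8):
  M_3 = M₀x/L - M₀  [x>a] = 17·9/12 - 17 = -17/4 kN·m
Load 4 — point force P=6 kN at a=36/5 m (b=L-a=24/5):
  M_4 = Pa(L-x)/L  [x>a] = 6·(36/5)·(12-9)/12 = 54/5 kN·m
Superposition: M = Σ M_i = 5441/20 kN·m ≈ 272.050000 kN·m

M(9) = 5441/20 kN·m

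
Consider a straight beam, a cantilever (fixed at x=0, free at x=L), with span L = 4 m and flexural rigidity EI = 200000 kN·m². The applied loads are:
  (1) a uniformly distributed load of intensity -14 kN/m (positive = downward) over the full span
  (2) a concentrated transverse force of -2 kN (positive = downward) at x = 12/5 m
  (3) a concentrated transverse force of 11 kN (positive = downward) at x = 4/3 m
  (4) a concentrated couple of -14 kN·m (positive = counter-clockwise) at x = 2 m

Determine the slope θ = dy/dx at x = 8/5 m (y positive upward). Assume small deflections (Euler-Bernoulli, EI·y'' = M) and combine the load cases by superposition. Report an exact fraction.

θ(8/5) = 12659/28125000 rad

Load 1 — uniform load w=-14 kN/m over full span:
  θ_1 = -wx(x²-3Lx+3L²)/(6EI) = -(-14)·(8/5)·((8/5)²-3·4·(8/5)+3·4²)/(6·200000) = 686/1171875 rad
Load 2 — point force P=-2 kN at a=12/5 m (b=L-a=8/5):
  θ_2 = -Px(2a-x)/(2EI)  [x≤a] = -(-2)·(8/5)·(2·(12/5)-(8/5))/(2·200000) = 2/78125 rad
Load 3 — point force P=11 kN at a=4/3 m (b=L-a=8/3):
  θ_3 = -Pa²/(2EI)  [x>a] = -11·(4/3)²/(2·200000) = -11/225000 rad
Load 4 — applied couple M₀=-14 kN·m at a=2 m (b=L-a=2):
  θ_4 = M₀x/EI  [x≤a] = (-14)·(8/5)/200000 = -7/62500 rad
Superposition: θ = Σ θ_i = 12659/28125000 rad ≈ 0.000450 rad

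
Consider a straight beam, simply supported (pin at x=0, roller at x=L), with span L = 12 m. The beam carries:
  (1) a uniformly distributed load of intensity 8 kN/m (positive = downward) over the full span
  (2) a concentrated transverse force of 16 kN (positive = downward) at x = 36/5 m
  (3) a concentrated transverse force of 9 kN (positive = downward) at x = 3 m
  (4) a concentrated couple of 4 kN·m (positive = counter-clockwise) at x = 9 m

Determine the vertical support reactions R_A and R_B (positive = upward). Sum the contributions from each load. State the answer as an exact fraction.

Load 1 — uniform load w=8 kN/m over full span:
  R_A = wL/2 = 8·12/2 = 48 kN
  R_B = wL/2 = 8·12/2 = 48 kN
Load 2 — point force P=16 kN at a=36/5 m (b=L-a=24/5):
  R_A = Pb/L = 16·(24/5)/12 = 32/5 kN
  R_B = Pa/L = 16·(36/5)/12 = 48/5 kN
Load 3 — point force P=9 kN at a=3 m (b=L-a=9):
  R_A = Pb/L = 9·9/12 = 27/4 kN
  R_B = Pa/L = 9·3/12 = 9/4 kN
Load 4 — applied couple M₀=4 kN·m at a=9 m (b=L-a=3):
  R_A = M₀/L = 4/12 = 1/3 kN
  R_B = -M₀/L = -4/12 = -1/3 kN
Superposition: R_A = 3689/60 kN, R_B = 3571/60 kN

R_A = 3689/60 kN, R_B = 3571/60 kN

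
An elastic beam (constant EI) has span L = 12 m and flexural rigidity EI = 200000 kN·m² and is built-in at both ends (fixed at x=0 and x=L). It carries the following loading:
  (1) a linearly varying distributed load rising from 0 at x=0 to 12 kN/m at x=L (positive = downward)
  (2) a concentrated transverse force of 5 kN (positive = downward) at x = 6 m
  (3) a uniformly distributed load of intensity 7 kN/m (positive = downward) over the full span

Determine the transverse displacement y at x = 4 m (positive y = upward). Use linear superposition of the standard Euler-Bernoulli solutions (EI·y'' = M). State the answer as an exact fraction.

y(4) = -2141/750000 m

Load 1 — triangular load w₀=12 kN/m (0→w₀ over full span):
  y_1 = -w₀x²(L-x)²(x+2L)/(120LEI) = -12·4²·(12-4)²·(4+2·12)/(120·12·200000) = -56/46875 m
Load 2 — point force P=5 kN at a=6 m (b=L-a=6):
  y_2 = -Pb²x²(3aL-(3a+b)x)/(6L³EI)  [x≤a] = -5·6²·4²·(3·6·12-(3·6+6)·4)/(6·12³·200000) = -1/6000 m
Load 3 — uniform load w=7 kN/m over full span:
  y_3 = -wx²(L-x)²/(24EI) = -7·4²·(12-4)²/(24·200000) = -14/9375 m
Superposition: y = Σ y_i = -2141/750000 m ≈ -0.002855 m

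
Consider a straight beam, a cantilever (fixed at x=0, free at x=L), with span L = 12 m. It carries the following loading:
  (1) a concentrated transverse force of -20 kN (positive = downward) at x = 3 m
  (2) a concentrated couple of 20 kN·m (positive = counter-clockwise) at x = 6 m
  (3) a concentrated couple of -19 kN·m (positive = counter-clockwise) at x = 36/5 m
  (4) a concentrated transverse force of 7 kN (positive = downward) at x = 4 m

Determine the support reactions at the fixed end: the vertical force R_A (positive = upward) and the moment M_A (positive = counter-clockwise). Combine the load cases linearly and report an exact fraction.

R_A = -13 kN, M_A = -33 kN·m

Load 1 — point force P=-20 kN at a=3 m (b=L-a=9):
  R_A = P = (-20) = -20 kN
  M_A = Pa = (-20)·3 = -60 kN·m
Load 2 — applied couple M₀=20 kN·m at a=6 m (b=L-a=6):
  R_A = 0 kN
  M_A = -M₀ = -20 kN·m
Load 3 — applied couple M₀=-19 kN·m at a=36/5 m (b=L-a=24/5):
  R_A = 0 kN
  M_A = -M₀ = -(-19) = 19 kN·m
Load 4 — point force P=7 kN at a=4 m (b=L-a=8):
  R_A = P = 7 kN
  M_A = Pa = 7·4 = 28 kN·m
Superposition: R_A = -13 kN, M_A = -33 kN·m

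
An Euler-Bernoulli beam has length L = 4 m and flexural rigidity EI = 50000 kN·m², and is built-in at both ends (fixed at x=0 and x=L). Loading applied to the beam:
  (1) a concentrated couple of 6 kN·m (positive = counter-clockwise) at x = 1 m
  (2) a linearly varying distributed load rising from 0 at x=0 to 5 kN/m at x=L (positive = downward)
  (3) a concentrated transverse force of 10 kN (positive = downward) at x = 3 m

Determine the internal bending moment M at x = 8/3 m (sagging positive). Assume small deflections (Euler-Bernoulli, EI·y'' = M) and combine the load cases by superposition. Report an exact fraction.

Load 1 — applied couple M₀=6 kN·m at a=1 m (b=L-a=3):
  M_1 = R_Ax - M_A - M₀  [x>a] with R_A=27/16, M_A=-9/8 = (27/16)·(8/3) - (-9/8) - 6 = -3/8 kN·m
Load 2 — triangular load w₀=5 kN/m (0→w₀ over full span):
  M_2 = 3w₀Lx/20 - w₀L²/30 - w₀x³/(6L) = 3·5·4·(8/3)/20 - 5·4²/30 - 5·(8/3)³/(6·4) = 112/81 kN·m
Load 3 — point force P=10 kN at a=3 m (b=L-a=1):
  M_3 = Pb²(3a+b)x/L³ - Pab²/L²  [x≤a] = 10·1²·(3·3+1)·(8/3)/4³ - 10·3·1²/4² = 55/24 kN·m
Superposition: M = Σ M_i = 1069/324 kN·m ≈ 3.299383 kN·m

M(8/3) = 1069/324 kN·m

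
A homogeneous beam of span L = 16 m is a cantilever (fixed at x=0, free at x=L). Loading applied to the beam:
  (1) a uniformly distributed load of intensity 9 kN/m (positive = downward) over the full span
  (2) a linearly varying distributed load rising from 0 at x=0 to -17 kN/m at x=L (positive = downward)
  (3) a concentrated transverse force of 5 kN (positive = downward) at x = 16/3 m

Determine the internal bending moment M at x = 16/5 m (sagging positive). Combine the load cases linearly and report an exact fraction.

M(16/5) = 102496/375 kN·m

Load 1 — uniform load w=9 kN/m over full span:
  M_1 = -w(L-x)²/2 = -9·(16-(16/5))²/2 = -18432/25 kN·m
Load 2 — triangular load w₀=-17 kN/m (0→w₀ over full span):
  M_2 = w₀Lx/2 - w₀L²/3 - w₀x³/(6L) = (-17)·16·(16/5)/2 - (-17)·16²/3 - (-17)·(16/5)³/(6·16) = 382976/375 kN·m
Load 3 — point force P=5 kN at a=16/3 m (b=L-a=32/3):
  M_3 = -P(a-x)  [x≤a] = -5·((16/3)-(16/5)) = -32/3 kN·m
Superposition: M = Σ M_i = 102496/375 kN·m ≈ 273.322667 kN·m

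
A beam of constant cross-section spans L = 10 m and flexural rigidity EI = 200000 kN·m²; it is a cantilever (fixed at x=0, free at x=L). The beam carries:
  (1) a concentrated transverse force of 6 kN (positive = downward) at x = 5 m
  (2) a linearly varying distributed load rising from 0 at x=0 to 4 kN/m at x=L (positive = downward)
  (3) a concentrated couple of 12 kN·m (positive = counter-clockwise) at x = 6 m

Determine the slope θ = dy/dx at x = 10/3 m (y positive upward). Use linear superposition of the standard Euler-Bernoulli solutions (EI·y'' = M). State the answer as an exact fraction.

θ(10/3) = -4399/2430000 rad

Load 1 — point force P=6 kN at a=5 m (b=L-a=5):
  θ_1 = -Px(2a-x)/(2EI)  [x≤a] = -6·(10/3)·(2·5-(10/3))/(2·200000) = -1/3000 rad
Load 2 — triangular load w₀=4 kN/m (0→w₀ over full span):
  θ_2 = (w₀Lx²/4-w₀L²x/3-w₀x⁴/(24L))/EI = (4·10·(10/3)²/4-4·10²·(10/3)/3-4·(10/3)⁴/(24·10))/200000 = -163/97200 rad
Load 3 — applied couple M₀=12 kN·m at a=6 m (b=L-a=4):
  θ_3 = M₀x/EI  [x≤a] = 12·(10/3)/200000 = 1/5000 rad
Superposition: θ = Σ θ_i = -4399/2430000 rad ≈ -0.001810 rad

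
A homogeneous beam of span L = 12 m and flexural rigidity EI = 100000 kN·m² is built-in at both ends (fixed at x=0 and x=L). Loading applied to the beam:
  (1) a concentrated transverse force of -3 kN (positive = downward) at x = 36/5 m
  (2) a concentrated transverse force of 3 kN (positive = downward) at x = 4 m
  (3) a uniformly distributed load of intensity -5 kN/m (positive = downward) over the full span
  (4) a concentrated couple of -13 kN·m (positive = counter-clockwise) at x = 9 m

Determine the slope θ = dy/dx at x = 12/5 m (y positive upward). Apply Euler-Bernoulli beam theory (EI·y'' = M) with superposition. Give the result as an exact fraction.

θ(12/5) = 57979/78125000 rad

Load 1 — point force P=-3 kN at a=36/5 m (b=L-a=24/5):
  θ_1 = -Pb²x(2aL-(3a+b)x)/(2L³EI)  [x≤a] = -(-3)·(24/5)²·(12/5)·(2·(36/5)·12-(3·(36/5)+(24/5))·(12/5))/(2·12³·100000) = 513/9765625 rad
Load 2 — point force P=3 kN at a=4 m (b=L-a=8):
  θ_2 = -Pb²x(2aL-(3a+b)x)/(2L³EI)  [x≤a] = -3·8²·(12/5)·(2·4·12-(3·4+8)·(12/5))/(2·12³·100000) = -1/15625 rad
Load 3 — uniform load w=-5 kN/m over full span:
  θ_3 = -wx(L-x)(L-2x)/(12EI) = -(-5)·(12/5)·(12-(12/5))·(12-2·(12/5))/(12·100000) = 54/78125 rad
Load 4 — applied couple M₀=-13 kN·m at a=9 m (b=L-a=3):
  θ_4 = (R_Ax²/2 - M_Ax)/EI  [x≤a] with R_A=-39/32, M_A=-65/16 = ((-39/32)·(12/5)²/2 - (-65/16)·(12/5))/100000 = 39/625000 rad
Superposition: θ = Σ θ_i = 57979/78125000 rad ≈ 0.000742 rad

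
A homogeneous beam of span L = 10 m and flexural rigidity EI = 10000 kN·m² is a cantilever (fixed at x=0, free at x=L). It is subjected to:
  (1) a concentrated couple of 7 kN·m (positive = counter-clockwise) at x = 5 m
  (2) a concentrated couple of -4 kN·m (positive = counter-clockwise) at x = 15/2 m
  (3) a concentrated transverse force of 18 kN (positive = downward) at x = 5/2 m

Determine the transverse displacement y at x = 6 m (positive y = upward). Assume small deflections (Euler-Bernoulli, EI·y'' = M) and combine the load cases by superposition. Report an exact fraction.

y(6) = -1921/80000 m

Load 1 — applied couple M₀=7 kN·m at a=5 m (b=L-a=5):
  y_1 = M₀a(2x-a)/(2EI)  [x>a] = 7·5·(2·6-5)/(2·10000) = 49/4000 m
Load 2 — applied couple M₀=-4 kN·m at a=15/2 m (b=L-a=5/2):
  y_2 = M₀x²/(2EI)  [x≤a] = (-4)·6²/(2·10000) = -9/1250 m
Load 3 — point force P=18 kN at a=5/2 m (b=L-a=15/2):
  y_3 = -Pa²(3x-a)/(6EI)  [x>a] = -18·(5/2)²·(3·6-(5/2))/(6·10000) = -93/3200 m
Superposition: y = Σ y_i = -1921/80000 m ≈ -0.024012 m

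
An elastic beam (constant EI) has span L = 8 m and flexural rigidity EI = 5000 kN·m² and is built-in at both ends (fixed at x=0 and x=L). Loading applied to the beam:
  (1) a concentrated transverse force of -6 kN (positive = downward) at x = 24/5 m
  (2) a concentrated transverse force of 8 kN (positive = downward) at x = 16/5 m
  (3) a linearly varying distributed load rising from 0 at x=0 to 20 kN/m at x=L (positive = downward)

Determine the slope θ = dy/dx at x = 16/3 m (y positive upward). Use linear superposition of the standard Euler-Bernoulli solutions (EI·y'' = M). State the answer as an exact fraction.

θ(16/3) = 118696/18984375 rad

Load 1 — point force P=-6 kN at a=24/5 m (b=L-a=16/5):
  θ_1 = Pa²(L-x)(2bL-(3b+a)(L-x))/(2L³EI)  [x>a] = (-6)·(24/5)²·(8-(16/3))·(2·(16/5)·8-(3·(16/5)+(24/5))·(8-(16/3)))/(2·8³·5000) = -72/78125 rad
Load 2 — point force P=8 kN at a=16/5 m (b=L-a=24/5):
  θ_2 = Pa²(L-x)(2bL-(3b+a)(L-x))/(2L³EI)  [x>a] = 8·(16/5)²·(8-(16/3))·(2·(24/5)·8-(3·(24/5)+(16/5))·(8-(16/3)))/(2·8³·5000) = 896/703125 rad
Load 3 — triangular load w₀=20 kN/m (0→w₀ over full span):
  θ_3 = -w₀(2x(L-x)(L-2x)(x+2L)+x²(L-x)²)/(120LEI) = -20·(2·(16/3)·(8-(16/3))·(8-2·(16/3))·((16/3)+2·8)+(16/3)²·(8-(16/3))²)/(120·8·5000) = 896/151875 rad
Superposition: θ = Σ θ_i = 118696/18984375 rad ≈ 0.006252 rad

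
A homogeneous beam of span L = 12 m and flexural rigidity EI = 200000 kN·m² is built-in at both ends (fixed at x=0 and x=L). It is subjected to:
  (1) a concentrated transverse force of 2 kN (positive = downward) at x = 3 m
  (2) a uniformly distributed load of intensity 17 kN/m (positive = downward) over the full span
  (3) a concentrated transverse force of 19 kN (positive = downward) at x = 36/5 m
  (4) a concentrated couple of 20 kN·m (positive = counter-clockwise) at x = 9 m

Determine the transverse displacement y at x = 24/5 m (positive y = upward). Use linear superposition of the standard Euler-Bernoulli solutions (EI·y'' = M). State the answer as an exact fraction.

Load 1 — point force P=2 kN at a=3 m (b=L-a=9):
  y_1 = -Pa²(L-x)²(3bL-(3b+a)(L-x))/(6L³EI)  [x>a] = -2·3²·(12-(24/5))²·(3·9·12-(3·9+3)·(12-(24/5)))/(6·12³·200000) = -243/5000000 m
Load 2 — uniform load w=17 kN/m over full span:
  y_2 = -wx²(L-x)²/(24EI) = -17·(24/5)²·(12-(24/5))²/(24·200000) = -8262/1953125 m
Load 3 — point force P=19 kN at a=36/5 m (b=L-a=24/5):
  y_3 = -Pb²x²(3aL-(3a+b)x)/(6L³EI)  [x≤a] = -19·(24/5)²·(24/5)²·(3·(36/5)·12-(3·(36/5)+(24/5))·(24/5))/(6·12³·200000) = -31464/48828125 m
Load 4 — applied couple M₀=20 kN·m at a=9 m (b=L-a=3):
  y_4 = (R_Ax³/6 - M_Ax²/2)/EI  [x≤a] with R_A=15/8, M_A=25/4 = ((15/8)·(24/5)³/6 - (25/4)·(24/5)²/2)/200000 = -117/625000 m
Superposition: y = Σ y_i = -15969771/3125000000 m ≈ -0.005110 m

y(24/5) = -15969771/3125000000 m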